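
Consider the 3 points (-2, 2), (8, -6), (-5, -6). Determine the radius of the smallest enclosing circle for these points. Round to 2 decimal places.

Call the three points A, B, C in the order given.
Side lengths²: AB² = 164, AC² = 73, BC² = 169.
Since BC² = 169 < 164 + 73 = 237, the triangle is acute, so the smallest enclosing circle is the circumcircle.
Circumcentre = (1.5, -3.875), r² = 46.765625.
r = √(46.765625) ≈ 6.84.

6.84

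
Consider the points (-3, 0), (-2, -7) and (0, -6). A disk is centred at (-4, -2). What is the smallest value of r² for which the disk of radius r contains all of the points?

The required radius is the distance from (-4, -2) to the farthest point.
Squared distances: 5, 29, 32.
Maximum is 32, attained at (0, -6).

32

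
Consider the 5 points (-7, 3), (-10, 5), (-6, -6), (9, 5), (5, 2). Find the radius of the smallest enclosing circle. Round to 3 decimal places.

The minimum enclosing circle is determined by three boundary points: (-10, 5), (-6, -6), (9, 5).
Their circumcentre is (-0.5, 49/22) with r² = 23701/242.
The farthest remaining point (-7, 3) is at distance² 10369/242 ≤ 23701/242.
r = √(23701/242) ≈ 9.896.

9.896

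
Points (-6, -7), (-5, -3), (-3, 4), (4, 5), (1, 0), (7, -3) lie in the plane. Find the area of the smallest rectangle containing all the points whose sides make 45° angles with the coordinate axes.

187

In coordinates u = x + y, v = x − y the rectangle is axis-aligned; the map (x,y)→(u,v) scales areas by 2.
u-values: -13, -8, 1, 9, 1, 4; range = 9 − (-13) = 22.
v-values: 1, -2, -7, -1, 1, 10; range = 10 − (-7) = 17.
Area = (22 × 17) / 2 = 187.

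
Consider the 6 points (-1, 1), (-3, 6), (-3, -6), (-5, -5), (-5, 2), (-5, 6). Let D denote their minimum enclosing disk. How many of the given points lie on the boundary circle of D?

3

The farthest pair is (-3, -6)–(-5, 6) with squared distance 148. The circle on this segment as diameter has centre (-4, 0) and r² = 148/4 = 37.
Check (-1, 1): distance² to centre = 10 ≤ 37, so it lies inside.
All remaining points lie in this disk, and no smaller disk contains both endpoints, so this is the minimum enclosing circle.
The points at distance exactly r from the centre are (-3, 6), (-3, -6), (-5, 6) — 3 points.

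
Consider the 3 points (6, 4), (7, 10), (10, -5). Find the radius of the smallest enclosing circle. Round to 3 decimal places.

Call the three points A, B, C in the order given.
Side lengths²: AB² = 37, AC² = 97, BC² = 234.
Since BC² = 234 ≥ 97 + 37 = 134, the angle opposite BC is not acute, so the smallest enclosing circle has BC as diameter.
Centre = midpoint of BC = (8.5, 2.5), r² = 234/4 = 58.5.
r = √(58.5) ≈ 7.649.

7.649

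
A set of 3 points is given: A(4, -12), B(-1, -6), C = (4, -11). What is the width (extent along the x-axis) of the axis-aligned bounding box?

5

max x = 4, min x = -1, so width = 5.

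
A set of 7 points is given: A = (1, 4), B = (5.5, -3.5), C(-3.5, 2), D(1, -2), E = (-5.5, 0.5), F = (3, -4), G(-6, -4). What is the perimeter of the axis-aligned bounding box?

39

Width = max x − min x = 5.5 − (-6) = 11.5.
Height = max y − min y = 4 − (-4) = 8.
Perimeter = 2(11.5 + 8) = 39.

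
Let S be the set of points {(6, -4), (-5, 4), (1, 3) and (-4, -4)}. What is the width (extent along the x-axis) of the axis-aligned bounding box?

max x = 6, min x = -5, so width = 11.

11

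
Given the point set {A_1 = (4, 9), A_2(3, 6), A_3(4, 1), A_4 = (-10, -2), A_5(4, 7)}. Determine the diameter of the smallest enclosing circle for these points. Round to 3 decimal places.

The farthest pair is A_1–A_4 with squared distance 317. The circle on this segment as diameter has centre (-3, 3.5) and r² = 317/4 = 79.25.
Check A_2: distance² to centre = 42.25 ≤ 79.25, so it lies inside.
All remaining points lie in this disk, and no smaller disk contains both endpoints, so this is the minimum enclosing circle.
Diameter = 2r = 2√(79.25) ≈ 17.804.

17.804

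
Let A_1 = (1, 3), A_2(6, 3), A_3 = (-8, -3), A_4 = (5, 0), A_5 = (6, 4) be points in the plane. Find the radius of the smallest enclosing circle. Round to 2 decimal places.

A smallest enclosing disk is always determined by at most three of the input points on its boundary.
The farthest pair is A_3–A_5 with squared distance 245. The circle on this segment as diameter has centre (-1, 0.5) and r² = 245/4 = 61.25.
Check A_1: distance² to centre = 10.25 ≤ 61.25, so it lies inside.
All remaining points lie in this disk, and no smaller disk contains both endpoints, so this is the minimum enclosing circle.
r = √(61.25) ≈ 7.83.

7.83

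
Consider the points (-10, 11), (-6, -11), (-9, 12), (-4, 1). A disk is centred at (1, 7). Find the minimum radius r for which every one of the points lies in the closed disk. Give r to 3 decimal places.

19.313

The required radius is the distance from (1, 7) to the farthest point.
Squared distances: 137, 373, 125, 61.
Maximum is 373, attained at (-6, -11).
r = √373 ≈ 19.313.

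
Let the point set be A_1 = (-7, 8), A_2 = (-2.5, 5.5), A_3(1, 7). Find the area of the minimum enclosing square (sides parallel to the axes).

64

The bounding box has width 8 and height 2.5.
An axis-aligned square enclosing the set must have side ≥ max(width, height).
So the minimum side is max(8, 2.5) = 8.
Area = 8² = 64.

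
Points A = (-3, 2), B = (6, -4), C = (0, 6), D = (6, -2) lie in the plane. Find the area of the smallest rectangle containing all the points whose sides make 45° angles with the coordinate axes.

56

In coordinates u = x + y, v = x − y the rectangle is axis-aligned; the map (x,y)→(u,v) scales areas by 2.
u-values: -1, 2, 6, 4; range = 6 − (-1) = 7.
v-values: -5, 10, -6, 8; range = 10 − (-6) = 16.
Area = (7 × 16) / 2 = 56.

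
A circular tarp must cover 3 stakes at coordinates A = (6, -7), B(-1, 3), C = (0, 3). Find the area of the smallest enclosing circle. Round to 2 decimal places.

Side lengths²: AB² = 149, AC² = 136, BC² = 1.
Since AB² = 149 ≥ 136 + 1 = 137, the angle opposite AB is not acute, so the smallest enclosing circle has AB as diameter.
Centre = midpoint of AB = (2.5, -2), r² = 149/4 = 37.25.
Area = π·r² = π·37.25 ≈ 117.02.

117.02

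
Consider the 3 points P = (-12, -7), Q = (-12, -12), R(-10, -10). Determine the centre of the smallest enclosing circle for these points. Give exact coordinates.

(-12, -9.5)

Side lengths²: PQ² = 25, PR² = 13, QR² = 8.
Since PQ² = 25 ≥ 13 + 8 = 21, the angle opposite PQ is not acute, so the smallest enclosing circle has PQ as diameter.
Centre = midpoint of PQ = (-12, -9.5), r² = 25/4 = 6.25.
Centre = (-12, -9.5).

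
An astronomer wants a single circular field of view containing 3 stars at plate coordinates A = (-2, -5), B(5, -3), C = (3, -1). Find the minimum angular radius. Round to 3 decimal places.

3.640

Side lengths²: AB² = 53, AC² = 41, BC² = 8.
Since AB² = 53 ≥ 41 + 8 = 49, the angle opposite AB is not acute, so the smallest enclosing circle has AB as diameter.
Centre = midpoint of AB = (1.5, -4), r² = 53/4 = 13.25.
r = √(13.25) ≈ 3.640.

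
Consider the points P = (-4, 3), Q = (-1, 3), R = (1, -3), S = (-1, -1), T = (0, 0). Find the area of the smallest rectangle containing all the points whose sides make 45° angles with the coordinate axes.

22

In coordinates u = x + y, v = x − y the rectangle is axis-aligned; the map (x,y)→(u,v) scales areas by 2.
u-values: -1, 2, -2, -2, 0; range = 2 − (-2) = 4.
v-values: -7, -4, 4, 0, 0; range = 4 − (-7) = 11.
Area = (4 × 11) / 2 = 22.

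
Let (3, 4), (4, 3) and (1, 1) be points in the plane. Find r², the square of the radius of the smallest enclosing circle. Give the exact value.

Call the three points A, B, C in the order given.
Side lengths²: AB² = 2, AC² = 13, BC² = 13.
Since BC² = 13 < 13 + 2 = 15, the triangle is acute, so the smallest enclosing circle is the circumcircle.
Circumcentre = (2.3, 2.3), r² = 3.38.

3.38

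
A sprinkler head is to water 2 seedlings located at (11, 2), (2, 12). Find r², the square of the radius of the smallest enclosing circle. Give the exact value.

45.25

The smallest circle enclosing two points has them as diameter endpoints.
Centre = midpoint = (6.5, 7); r² = |(11, 2)−(2, 12)|²/4 = 181/4 = 45.25.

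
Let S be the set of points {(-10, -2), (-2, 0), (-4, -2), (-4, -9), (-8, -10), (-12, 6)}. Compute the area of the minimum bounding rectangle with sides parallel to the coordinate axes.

x ranges over [-12, -2], width 10.
y ranges over [-10, 6], height 16.
Area = 10 × 16 = 160.

160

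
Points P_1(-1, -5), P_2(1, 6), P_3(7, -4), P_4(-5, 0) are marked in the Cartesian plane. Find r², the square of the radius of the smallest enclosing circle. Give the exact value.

42.5

The minimum enclosing circle of a finite set is fixed by two of the points (as a diameter) or three (as a circumcircle).
The minimum enclosing circle is determined by three boundary points: P_2, P_3, P_4.
Their circumcentre is (1.5, -0.5) with r² = 42.5.
The farthest remaining point P_1 is at distance² 26.5 ≤ 42.5.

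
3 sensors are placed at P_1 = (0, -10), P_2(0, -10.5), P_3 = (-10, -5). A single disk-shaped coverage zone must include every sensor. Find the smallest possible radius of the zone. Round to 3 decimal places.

Side lengths²: P_1P_2² = 0.25, P_1P_3² = 125, P_2P_3² = 130.25.
Since P_2P_3² = 130.25 ≥ 125 + 0.25 = 125.25, the angle opposite P_2P_3 is not acute, so the smallest enclosing circle has P_2P_3 as diameter.
Centre = midpoint of P_2P_3 = (-5, -7.75), r² = 130.25/4 = 32.5625.
r = √(32.5625) ≈ 5.706.

5.706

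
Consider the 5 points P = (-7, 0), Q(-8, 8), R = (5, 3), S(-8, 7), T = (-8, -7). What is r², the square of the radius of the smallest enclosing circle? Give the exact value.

26093/338

By Welzl's lemma the MEC is supported by two points (diametrically opposite) or three points (on a circumcircle).
The minimum enclosing circle is determined by three boundary points: Q, R, T.
Their circumcentre is (-89/26, 0.5) with r² = 26093/338.
The farthest remaining point S is at distance² 21361/338 ≤ 26093/338.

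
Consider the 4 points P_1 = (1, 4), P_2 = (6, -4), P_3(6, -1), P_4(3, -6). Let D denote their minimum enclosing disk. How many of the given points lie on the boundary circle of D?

2

A smallest enclosing disk is always determined by at most three of the input points on its boundary.
The farthest pair is P_1–P_4 with squared distance 104. The circle on this segment as diameter has centre (2, -1) and r² = 104/4 = 26.
Check P_2: distance² to centre = 25 ≤ 26, so it lies inside.
All remaining points lie in this disk, and no smaller disk contains both endpoints, so this is the minimum enclosing circle.
The points at distance exactly r from the centre are P_1, P_4 — 2 points.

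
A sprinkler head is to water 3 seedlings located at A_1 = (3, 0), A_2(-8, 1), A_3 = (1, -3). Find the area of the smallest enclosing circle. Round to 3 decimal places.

Side lengths²: A_1A_2² = 122, A_1A_3² = 13, A_2A_3² = 97.
Since A_1A_2² = 122 ≥ 97 + 13 = 110, the angle opposite A_1A_2 is not acute, so the smallest enclosing circle has A_1A_2 as diameter.
Centre = midpoint of A_1A_2 = (-2.5, 0.5), r² = 122/4 = 30.5.
Area = π·r² = π·30.5 ≈ 95.819.

95.819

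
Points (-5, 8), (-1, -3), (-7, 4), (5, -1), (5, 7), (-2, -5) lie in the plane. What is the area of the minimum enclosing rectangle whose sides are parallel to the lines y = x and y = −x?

180.5

In coordinates u = x + y, v = x − y the rectangle is axis-aligned; the map (x,y)→(u,v) scales areas by 2.
u-values: 3, -4, -3, 4, 12, -7; range = 12 − (-7) = 19.
v-values: -13, 2, -11, 6, -2, 3; range = 6 − (-13) = 19.
Area = (19 × 19) / 2 = 180.5.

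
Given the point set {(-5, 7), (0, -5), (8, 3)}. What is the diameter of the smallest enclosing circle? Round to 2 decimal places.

Call the three points A, B, C in the order given.
Side lengths²: AB² = 169, AC² = 185, BC² = 128.
Since AC² = 185 < 169 + 128 = 297, the triangle is acute, so the smallest enclosing circle is the circumcircle.
Circumcentre = (23/34, 79/34), r² = 31265/578.
Diameter = 2r = 2√(31265/578) ≈ 14.71.

14.71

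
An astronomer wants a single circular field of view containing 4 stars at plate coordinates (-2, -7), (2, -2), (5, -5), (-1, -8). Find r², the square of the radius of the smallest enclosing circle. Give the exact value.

By Welzl's lemma the MEC is supported by two points (diametrically opposite) or three points (on a circumcircle).
The minimum enclosing circle is determined by three boundary points: (-2, -7), (2, -2), (5, -5).
Their circumcentre is (25/18, -101/18) with r² = 2173/162.
The farthest remaining point (-1, -8) is at distance² 1849/162 ≤ 2173/162.

2173/162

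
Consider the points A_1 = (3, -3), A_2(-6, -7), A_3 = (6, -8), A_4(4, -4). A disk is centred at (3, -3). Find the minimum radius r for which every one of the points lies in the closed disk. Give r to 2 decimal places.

9.85

The required radius is the distance from (3, -3) to the farthest point.
Squared distances: 0, 97, 34, 2.
Maximum is 97, attained at A_2.
r = √97 ≈ 9.85.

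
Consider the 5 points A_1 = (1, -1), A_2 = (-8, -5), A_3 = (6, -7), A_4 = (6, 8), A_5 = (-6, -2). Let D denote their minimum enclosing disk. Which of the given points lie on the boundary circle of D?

The minimum enclosing circle of a finite set is fixed by two of the points (as a diameter) or three (as a circumcircle).
The minimum enclosing circle is determined by three boundary points: A_2, A_3, A_4.
Their circumcentre is (-1/14, 0.5) with r² = 9125/98.
The farthest remaining point A_5 is at distance² 4057/98 ≤ 9125/98.
The points at distance exactly r from the centre are A_2, A_3, A_4 — 3 points.

A_2, A_3, A_4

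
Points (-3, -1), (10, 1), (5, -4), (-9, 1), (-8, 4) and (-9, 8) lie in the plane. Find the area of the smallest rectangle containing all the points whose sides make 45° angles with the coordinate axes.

In coordinates u = x + y, v = x − y the rectangle is axis-aligned; the map (x,y)→(u,v) scales areas by 2.
u-values: -4, 11, 1, -8, -4, -1; range = 11 − (-8) = 19.
v-values: -2, 9, 9, -10, -12, -17; range = 9 − (-17) = 26.
Area = (19 × 26) / 2 = 247.

247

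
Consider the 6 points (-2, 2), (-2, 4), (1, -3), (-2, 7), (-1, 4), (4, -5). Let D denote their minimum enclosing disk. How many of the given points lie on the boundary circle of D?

2

The farthest pair is (-2, 7)–(4, -5) with squared distance 180. The circle on this segment as diameter has centre (1, 1) and r² = 180/4 = 45.
Check (-2, 2): distance² to centre = 10 ≤ 45, so it lies inside.
All remaining points lie in this disk, and no smaller disk contains both endpoints, so this is the minimum enclosing circle.
The points at distance exactly r from the centre are (-2, 7), (4, -5) — 2 points.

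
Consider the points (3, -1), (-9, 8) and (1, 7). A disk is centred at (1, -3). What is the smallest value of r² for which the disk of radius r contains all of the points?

The required radius is the distance from (1, -3) to the farthest point.
Squared distances: 8, 221, 100.
Maximum is 221, attained at (-9, 8).

221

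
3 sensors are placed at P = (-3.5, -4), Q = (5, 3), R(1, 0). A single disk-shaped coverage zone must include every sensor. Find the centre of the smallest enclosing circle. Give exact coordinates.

Side lengths²: PQ² = 121.25, PR² = 36.25, QR² = 25.
Since PQ² = 121.25 ≥ 36.25 + 25 = 61.25, the angle opposite PQ is not acute, so the smallest enclosing circle has PQ as diameter.
Centre = midpoint of PQ = (0.75, -0.5), r² = 121.25/4 = 30.3125.
Centre = (0.75, -0.5).

(0.75, -0.5)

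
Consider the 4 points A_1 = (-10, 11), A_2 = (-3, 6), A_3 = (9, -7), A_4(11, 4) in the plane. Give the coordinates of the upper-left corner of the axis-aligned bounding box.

x-range [-10, 11], y-range [-7, 11].
The upper-left corner is (-10, 11).

(-10, 11)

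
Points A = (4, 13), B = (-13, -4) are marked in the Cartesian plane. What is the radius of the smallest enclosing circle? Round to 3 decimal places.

The smallest circle enclosing two points has them as diameter endpoints.
Centre = midpoint = (-4.5, 4.5); r² = |AB|²/4 = 578/4 = 144.5.
r = √(144.5) ≈ 12.021.

12.021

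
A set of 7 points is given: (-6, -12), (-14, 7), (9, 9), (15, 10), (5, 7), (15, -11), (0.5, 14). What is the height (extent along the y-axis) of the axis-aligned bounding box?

max y = 14, min y = -12, so height = 26.

26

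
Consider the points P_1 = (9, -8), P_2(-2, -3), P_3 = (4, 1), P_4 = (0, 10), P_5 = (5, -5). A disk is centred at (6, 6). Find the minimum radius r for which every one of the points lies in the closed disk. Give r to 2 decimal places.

14.32

The required radius is the distance from (6, 6) to the farthest point.
Squared distances: 205, 145, 29, 52, 122.
Maximum is 205, attained at P_1.
r = √205 ≈ 14.32.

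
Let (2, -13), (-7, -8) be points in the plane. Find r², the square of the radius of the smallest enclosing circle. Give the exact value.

The smallest circle enclosing two points has them as diameter endpoints.
Centre = midpoint = (-2.5, -10.5); r² = |(2, -13)−(-7, -8)|²/4 = 106/4 = 26.5.

26.5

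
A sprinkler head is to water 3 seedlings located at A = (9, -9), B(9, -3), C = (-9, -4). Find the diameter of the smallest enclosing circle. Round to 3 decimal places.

Side lengths²: AB² = 36, AC² = 349, BC² = 325.
Since AC² = 349 < 325 + 36 = 361, the triangle is acute, so the smallest enclosing circle is the circumcircle.
Circumcentre = (5/36, -6), r² = 113425/1296.
Diameter = 2r = 2√(113425/1296) ≈ 18.710.

18.710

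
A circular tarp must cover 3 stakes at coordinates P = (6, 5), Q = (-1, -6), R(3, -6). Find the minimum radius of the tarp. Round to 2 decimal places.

Side lengths²: PQ² = 170, PR² = 130, QR² = 16.
Since PQ² = 170 ≥ 130 + 16 = 146, the angle opposite PQ is not acute, so the smallest enclosing circle has PQ as diameter.
Centre = midpoint of PQ = (2.5, -0.5), r² = 170/4 = 42.5.
r = √(42.5) ≈ 6.52.

6.52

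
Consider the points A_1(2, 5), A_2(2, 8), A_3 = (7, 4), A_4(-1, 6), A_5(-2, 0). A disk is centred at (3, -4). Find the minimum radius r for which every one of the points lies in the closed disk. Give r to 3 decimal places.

The required radius is the distance from (3, -4) to the farthest point.
Squared distances: 82, 145, 80, 116, 41.
Maximum is 145, attained at A_2.
r = √145 ≈ 12.042.

12.042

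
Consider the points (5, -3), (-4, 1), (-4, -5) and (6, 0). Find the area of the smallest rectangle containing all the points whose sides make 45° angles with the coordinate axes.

97.5

In coordinates u = x + y, v = x − y the rectangle is axis-aligned; the map (x,y)→(u,v) scales areas by 2.
u-values: 2, -3, -9, 6; range = 6 − (-9) = 15.
v-values: 8, -5, 1, 6; range = 8 − (-5) = 13.
Area = (15 × 13) / 2 = 97.5.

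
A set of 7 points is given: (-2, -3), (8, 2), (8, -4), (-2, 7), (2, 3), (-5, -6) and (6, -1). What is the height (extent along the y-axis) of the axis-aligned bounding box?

max y = 7, min y = -6, so height = 13.

13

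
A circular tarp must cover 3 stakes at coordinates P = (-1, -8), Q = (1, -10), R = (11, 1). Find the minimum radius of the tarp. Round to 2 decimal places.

7.51

Side lengths²: PQ² = 8, PR² = 225, QR² = 221.
Since PR² = 225 < 221 + 8 = 229, the triangle is acute, so the smallest enclosing circle is the circumcircle.
Circumcentre = (73/14, -53/14), r² = 5525/98.
r = √(5525/98) ≈ 7.51.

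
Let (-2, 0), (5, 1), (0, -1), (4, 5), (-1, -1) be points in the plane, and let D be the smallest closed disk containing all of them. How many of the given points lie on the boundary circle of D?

3

The minimum enclosing circle is determined by three boundary points: (-2, 0), (5, 1), (4, 5).
Their circumcentre is (73/58, 127/58) with r² = 25925/1682.
The farthest remaining point (-1, -1) is at distance² 25693/1682 ≤ 25925/1682.
The points at distance exactly r from the centre are (-2, 0), (5, 1), (4, 5) — 3 points.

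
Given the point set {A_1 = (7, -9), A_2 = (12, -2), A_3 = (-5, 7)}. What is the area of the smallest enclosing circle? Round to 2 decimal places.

319.81

Side lengths²: A_1A_2² = 74, A_1A_3² = 400, A_2A_3² = 370.
Since A_1A_3² = 400 < 370 + 74 = 444, the triangle is acute, so the smallest enclosing circle is the circumcircle.
Circumcentre = (85/41, -8/41), r² = 171125/1681.
Area = π·r² = π·171125/1681 ≈ 319.81.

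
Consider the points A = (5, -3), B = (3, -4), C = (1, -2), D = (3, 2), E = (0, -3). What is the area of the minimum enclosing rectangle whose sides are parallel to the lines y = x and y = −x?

In coordinates u = x + y, v = x − y the rectangle is axis-aligned; the map (x,y)→(u,v) scales areas by 2.
u-values: 2, -1, -1, 5, -3; range = 5 − (-3) = 8.
v-values: 8, 7, 3, 1, 3; range = 8 − 1 = 7.
Area = (8 × 7) / 2 = 28.

28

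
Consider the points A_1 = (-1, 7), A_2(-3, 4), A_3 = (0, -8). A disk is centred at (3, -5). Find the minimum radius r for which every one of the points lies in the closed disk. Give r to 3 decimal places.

12.649

The required radius is the distance from (3, -5) to the farthest point.
Squared distances: 160, 117, 18.
Maximum is 160, attained at A_1.
r = √160 ≈ 12.649.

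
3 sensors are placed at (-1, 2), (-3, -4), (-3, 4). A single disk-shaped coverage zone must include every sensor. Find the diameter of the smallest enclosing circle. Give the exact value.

Call the three points A, B, C in the order given.
Side lengths²: AB² = 40, AC² = 8, BC² = 64.
Since BC² = 64 ≥ 40 + 8 = 48, the angle opposite BC is not acute, so the smallest enclosing circle has BC as diameter.
Centre = midpoint of BC = (-3, 0), r² = 64/4 = 16.
Diameter = 2r = 2√16 = 8.

8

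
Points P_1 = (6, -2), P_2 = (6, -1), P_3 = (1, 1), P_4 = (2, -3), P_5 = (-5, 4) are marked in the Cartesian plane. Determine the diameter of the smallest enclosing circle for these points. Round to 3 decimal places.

12.530

By Welzl's lemma the MEC is supported by two points (diametrically opposite) or three points (on a circumcircle).
The farthest pair is P_1–P_5 with squared distance 157. The circle on this segment as diameter has centre (0.5, 1) and r² = 157/4 = 39.25.
Check P_2: distance² to centre = 34.25 ≤ 39.25, so it lies inside.
All remaining points lie in this disk, and no smaller disk contains both endpoints, so this is the minimum enclosing circle.
Diameter = 2r = 2√(39.25) ≈ 12.530.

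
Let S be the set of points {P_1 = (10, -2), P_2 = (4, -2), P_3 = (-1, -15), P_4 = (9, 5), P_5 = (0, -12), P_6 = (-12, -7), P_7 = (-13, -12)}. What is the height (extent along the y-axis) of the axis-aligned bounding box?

max y = 5, min y = -15, so height = 20.

20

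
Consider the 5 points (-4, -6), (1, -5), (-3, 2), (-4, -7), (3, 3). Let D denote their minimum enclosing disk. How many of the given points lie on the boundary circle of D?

The farthest pair is (-4, -7)–(3, 3) with squared distance 149. The circle on this segment as diameter has centre (-0.5, -2) and r² = 149/4 = 37.25.
Check (-4, -6): distance² to centre = 28.25 ≤ 37.25, so it lies inside.
All remaining points lie in this disk, and no smaller disk contains both endpoints, so this is the minimum enclosing circle.
The points at distance exactly r from the centre are (-4, -7), (3, 3) — 2 points.

2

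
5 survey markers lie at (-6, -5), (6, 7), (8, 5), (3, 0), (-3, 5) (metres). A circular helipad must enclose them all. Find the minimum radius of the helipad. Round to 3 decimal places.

By Welzl's lemma the MEC is supported by two points (diametrically opposite) or three points (on a circumcircle).
The farthest pair is (-6, -5)–(8, 5) with squared distance 296. The circle on this segment as diameter has centre (1, 0) and r² = 296/4 = 74.
Check (6, 7): distance² to centre = 74 ≤ 74, so it lies inside.
All remaining points lie in this disk, and no smaller disk contains both endpoints, so this is the minimum enclosing circle.
r = √74 ≈ 8.602.

8.602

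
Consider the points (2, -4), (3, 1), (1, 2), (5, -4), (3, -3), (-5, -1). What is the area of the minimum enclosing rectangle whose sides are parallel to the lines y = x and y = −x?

65

In coordinates u = x + y, v = x − y the rectangle is axis-aligned; the map (x,y)→(u,v) scales areas by 2.
u-values: -2, 4, 3, 1, 0, -6; range = 4 − (-6) = 10.
v-values: 6, 2, -1, 9, 6, -4; range = 9 − (-4) = 13.
Area = (10 × 13) / 2 = 65.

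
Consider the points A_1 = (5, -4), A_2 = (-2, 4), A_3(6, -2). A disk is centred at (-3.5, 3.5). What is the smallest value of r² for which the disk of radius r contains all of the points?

The required radius is the distance from (-3.5, 3.5) to the farthest point.
Squared distances: 128.5, 2.5, 120.5.
Maximum is 128.5, attained at A_1.

128.5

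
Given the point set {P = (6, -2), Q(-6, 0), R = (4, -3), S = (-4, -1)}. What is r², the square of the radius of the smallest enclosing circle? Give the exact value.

37

The minimum enclosing circle of a finite set is fixed by two of the points (as a diameter) or three (as a circumcircle).
The farthest pair is P–Q with squared distance 148. The circle on this segment as diameter has centre (0, -1) and r² = 148/4 = 37.
Check R: distance² to centre = 20 ≤ 37, so it lies inside.
All remaining points lie in this disk, and no smaller disk contains both endpoints, so this is the minimum enclosing circle.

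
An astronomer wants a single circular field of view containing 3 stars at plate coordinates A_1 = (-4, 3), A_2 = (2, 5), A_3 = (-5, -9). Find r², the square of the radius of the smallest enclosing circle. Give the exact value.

Side lengths²: A_1A_2² = 40, A_1A_3² = 145, A_2A_3² = 245.
Since A_2A_3² = 245 ≥ 145 + 40 = 185, the angle opposite A_2A_3 is not acute, so the smallest enclosing circle has A_2A_3 as diameter.
Centre = midpoint of A_2A_3 = (-1.5, -2), r² = 245/4 = 61.25.

61.25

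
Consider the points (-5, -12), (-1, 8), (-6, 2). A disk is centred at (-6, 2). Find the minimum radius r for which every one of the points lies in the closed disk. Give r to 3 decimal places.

The required radius is the distance from (-6, 2) to the farthest point.
Squared distances: 197, 61, 0.
Maximum is 197, attained at (-5, -12).
r = √197 ≈ 14.036.

14.036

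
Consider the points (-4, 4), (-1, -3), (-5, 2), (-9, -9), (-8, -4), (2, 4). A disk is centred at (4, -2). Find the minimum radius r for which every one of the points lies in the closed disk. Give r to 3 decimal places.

14.765

The required radius is the distance from (4, -2) to the farthest point.
Squared distances: 100, 26, 97, 218, 148, 40.
Maximum is 218, attained at (-9, -9).
r = √218 ≈ 14.765.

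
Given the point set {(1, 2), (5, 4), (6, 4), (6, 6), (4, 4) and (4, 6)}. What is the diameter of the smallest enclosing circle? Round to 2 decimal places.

6.40

The minimum enclosing circle of a finite set is fixed by two of the points (as a diameter) or three (as a circumcircle).
The farthest pair is (1, 2)–(6, 6) with squared distance 41. The circle on this segment as diameter has centre (3.5, 4) and r² = 41/4 = 10.25.
Check (5, 4): distance² to centre = 2.25 ≤ 10.25, so it lies inside.
All remaining points lie in this disk, and no smaller disk contains both endpoints, so this is the minimum enclosing circle.
Diameter = 2r = 2√(10.25) ≈ 6.40.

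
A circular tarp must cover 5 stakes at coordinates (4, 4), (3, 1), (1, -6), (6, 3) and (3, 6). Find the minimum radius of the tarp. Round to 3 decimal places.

The farthest pair is (1, -6)–(3, 6) with squared distance 148. The circle on this segment as diameter has centre (2, 0) and r² = 148/4 = 37.
Check (4, 4): distance² to centre = 20 ≤ 37, so it lies inside.
All remaining points lie in this disk, and no smaller disk contains both endpoints, so this is the minimum enclosing circle.
r = √37 ≈ 6.083.

6.083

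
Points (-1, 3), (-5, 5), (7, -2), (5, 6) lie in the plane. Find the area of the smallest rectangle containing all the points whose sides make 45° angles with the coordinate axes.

In coordinates u = x + y, v = x − y the rectangle is axis-aligned; the map (x,y)→(u,v) scales areas by 2.
u-values: 2, 0, 5, 11; range = 11 − 0 = 11.
v-values: -4, -10, 9, -1; range = 9 − (-10) = 19.
Area = (11 × 19) / 2 = 104.5.

104.5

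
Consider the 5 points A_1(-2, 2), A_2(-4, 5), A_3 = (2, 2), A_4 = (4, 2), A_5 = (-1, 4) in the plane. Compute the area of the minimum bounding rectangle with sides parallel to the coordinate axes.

x ranges over [-4, 4], width 8.
y ranges over [2, 5], height 3.
Area = 8 × 3 = 24.

24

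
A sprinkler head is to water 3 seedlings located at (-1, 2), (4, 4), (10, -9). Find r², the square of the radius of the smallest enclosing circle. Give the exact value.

Call the three points A, B, C in the order given.
Side lengths²: AB² = 29, AC² = 242, BC² = 205.
Since AC² = 242 ≥ 205 + 29 = 234, the angle opposite AC is not acute, so the smallest enclosing circle has AC as diameter.
Centre = midpoint of AC = (4.5, -3.5), r² = 242/4 = 60.5.

60.5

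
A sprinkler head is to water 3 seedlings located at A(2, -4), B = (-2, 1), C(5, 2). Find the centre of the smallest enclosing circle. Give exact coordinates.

(45/26, -3/26)

Side lengths²: AB² = 41, AC² = 45, BC² = 50.
Since BC² = 50 < 45 + 41 = 86, the triangle is acute, so the smallest enclosing circle is the circumcircle.
Circumcentre = (45/26, -3/26), r² = 5125/338.
Centre = (45/26, -3/26).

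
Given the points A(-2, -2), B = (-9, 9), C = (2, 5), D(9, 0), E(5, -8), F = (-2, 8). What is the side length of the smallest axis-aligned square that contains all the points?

The bounding box has width 18 and height 17.
An axis-aligned square enclosing the set must have side ≥ max(width, height).
So the minimum side is max(18, 17) = 18.

18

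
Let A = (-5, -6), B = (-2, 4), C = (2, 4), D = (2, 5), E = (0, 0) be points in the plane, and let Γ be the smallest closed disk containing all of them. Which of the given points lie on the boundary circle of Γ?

The farthest pair is A–D with squared distance 170. The circle on this segment as diameter has centre (-1.5, -0.5) and r² = 170/4 = 42.5.
Check B: distance² to centre = 20.5 ≤ 42.5, so it lies inside.
All remaining points lie in this disk, and no smaller disk contains both endpoints, so this is the minimum enclosing circle.
The points at distance exactly r from the centre are A, D — 2 points.

A, D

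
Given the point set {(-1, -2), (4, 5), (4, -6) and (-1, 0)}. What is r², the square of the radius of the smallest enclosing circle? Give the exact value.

The farthest pair is (4, 5)–(4, -6) with squared distance 121. The circle on this segment as diameter has centre (4, -0.5) and r² = 121/4 = 30.25.
Check (-1, -2): distance² to centre = 27.25 ≤ 30.25, so it lies inside.
All remaining points lie in this disk, and no smaller disk contains both endpoints, so this is the minimum enclosing circle.

30.25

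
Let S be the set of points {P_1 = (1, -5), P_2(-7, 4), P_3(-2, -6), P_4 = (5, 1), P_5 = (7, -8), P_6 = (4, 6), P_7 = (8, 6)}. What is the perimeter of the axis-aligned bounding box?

Width = max x − min x = 8 − (-7) = 15.
Height = max y − min y = 6 − (-8) = 14.
Perimeter = 2(15 + 14) = 58.

58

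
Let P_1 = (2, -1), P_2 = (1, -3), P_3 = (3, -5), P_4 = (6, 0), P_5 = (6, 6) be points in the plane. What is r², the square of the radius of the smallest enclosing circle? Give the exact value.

The farthest pair is P_3–P_5 with squared distance 130. The circle on this segment as diameter has centre (4.5, 0.5) and r² = 130/4 = 32.5.
Check P_1: distance² to centre = 8.5 ≤ 32.5, so it lies inside.
All remaining points lie in this disk, and no smaller disk contains both endpoints, so this is the minimum enclosing circle.

32.5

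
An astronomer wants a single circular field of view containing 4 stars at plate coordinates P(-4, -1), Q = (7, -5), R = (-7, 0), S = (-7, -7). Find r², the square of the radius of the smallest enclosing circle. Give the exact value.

5525/98

The minimum enclosing circle of a finite set is fixed by two of the points (as a diameter) or three (as a circumcircle).
The minimum enclosing circle is determined by three boundary points: Q, R, S.
Their circumcentre is (-5/14, -3.5) with r² = 5525/98.
The farthest remaining point P is at distance² 1913/98 ≤ 5525/98.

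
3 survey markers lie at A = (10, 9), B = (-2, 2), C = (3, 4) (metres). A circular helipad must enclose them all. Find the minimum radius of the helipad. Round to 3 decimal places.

Side lengths²: AB² = 193, AC² = 74, BC² = 29.
Since AB² = 193 ≥ 74 + 29 = 103, the angle opposite AB is not acute, so the smallest enclosing circle has AB as diameter.
Centre = midpoint of AB = (4, 5.5), r² = 193/4 = 48.25.
r = √(48.25) ≈ 6.946.

6.946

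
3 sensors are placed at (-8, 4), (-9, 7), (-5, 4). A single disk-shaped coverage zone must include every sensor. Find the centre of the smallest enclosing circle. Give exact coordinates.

(-7, 5.5)

Call the three points A, B, C in the order given.
Side lengths²: AB² = 10, AC² = 9, BC² = 25.
Since BC² = 25 ≥ 10 + 9 = 19, the angle opposite BC is not acute, so the smallest enclosing circle has BC as diameter.
Centre = midpoint of BC = (-7, 5.5), r² = 25/4 = 6.25.
Centre = (-7, 5.5).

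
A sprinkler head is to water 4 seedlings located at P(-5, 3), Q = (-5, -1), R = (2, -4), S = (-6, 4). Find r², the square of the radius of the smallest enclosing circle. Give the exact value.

The minimum enclosing circle of a finite set is fixed by two of the points (as a diameter) or three (as a circumcircle).
The farthest pair is R–S with squared distance 128. The circle on this segment as diameter has centre (-2, 0) and r² = 128/4 = 32.
Check P: distance² to centre = 18 ≤ 32, so it lies inside.
All remaining points lie in this disk, and no smaller disk contains both endpoints, so this is the minimum enclosing circle.

32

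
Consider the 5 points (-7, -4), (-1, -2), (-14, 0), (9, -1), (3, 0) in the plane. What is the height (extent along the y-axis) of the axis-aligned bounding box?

max y = 0, min y = -4, so height = 4.

4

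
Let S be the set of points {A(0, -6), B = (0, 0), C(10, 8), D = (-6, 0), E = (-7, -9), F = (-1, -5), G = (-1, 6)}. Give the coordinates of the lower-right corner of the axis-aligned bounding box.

(10, -9)

x-range [-7, 10], y-range [-9, 8].
The lower-right corner is (10, -9).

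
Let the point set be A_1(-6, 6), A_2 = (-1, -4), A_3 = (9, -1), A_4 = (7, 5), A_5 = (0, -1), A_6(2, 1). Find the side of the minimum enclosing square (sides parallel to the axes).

The bounding box has width 15 and height 10.
An axis-aligned square enclosing the set must have side ≥ max(width, height).
So the minimum side is max(15, 10) = 15.

15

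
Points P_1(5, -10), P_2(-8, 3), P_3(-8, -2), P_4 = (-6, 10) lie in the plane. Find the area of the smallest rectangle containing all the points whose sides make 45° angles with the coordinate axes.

217

In coordinates u = x + y, v = x − y the rectangle is axis-aligned; the map (x,y)→(u,v) scales areas by 2.
u-values: -5, -5, -10, 4; range = 4 − (-10) = 14.
v-values: 15, -11, -6, -16; range = 15 − (-16) = 31.
Area = (14 × 31) / 2 = 217.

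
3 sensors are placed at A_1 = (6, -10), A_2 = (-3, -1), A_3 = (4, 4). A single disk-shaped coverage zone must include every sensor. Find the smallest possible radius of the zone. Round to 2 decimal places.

7.17

Side lengths²: A_1A_2² = 162, A_1A_3² = 200, A_2A_3² = 74.
Since A_1A_3² = 200 < 162 + 74 = 236, the triangle is acute, so the smallest enclosing circle is the circumcircle.
Circumcentre = (23/6, -19/6), r² = 925/18.
r = √(925/18) ≈ 7.17.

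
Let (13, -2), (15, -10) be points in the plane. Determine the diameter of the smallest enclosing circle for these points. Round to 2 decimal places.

The smallest circle enclosing two points has them as diameter endpoints.
Centre = midpoint = (14, -6); r² = |(13, -2)−(15, -10)|²/4 = 68/4 = 17.
Diameter = 2r = 2√17 ≈ 8.25.

8.25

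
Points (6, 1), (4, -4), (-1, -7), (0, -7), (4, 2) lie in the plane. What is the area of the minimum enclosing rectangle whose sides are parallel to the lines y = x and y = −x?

In coordinates u = x + y, v = x − y the rectangle is axis-aligned; the map (x,y)→(u,v) scales areas by 2.
u-values: 7, 0, -8, -7, 6; range = 7 − (-8) = 15.
v-values: 5, 8, 6, 7, 2; range = 8 − 2 = 6.
Area = (15 × 6) / 2 = 45.

45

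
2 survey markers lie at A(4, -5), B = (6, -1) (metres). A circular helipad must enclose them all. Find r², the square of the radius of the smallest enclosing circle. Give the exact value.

The smallest circle enclosing two points has them as diameter endpoints.
Centre = midpoint = (5, -3); r² = |AB|²/4 = 20/4 = 5.

5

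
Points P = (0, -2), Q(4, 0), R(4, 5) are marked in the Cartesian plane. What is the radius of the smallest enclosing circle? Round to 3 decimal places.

4.031

Side lengths²: PQ² = 20, PR² = 65, QR² = 25.
Since PR² = 65 ≥ 25 + 20 = 45, the angle opposite PR is not acute, so the smallest enclosing circle has PR as diameter.
Centre = midpoint of PR = (2, 1.5), r² = 65/4 = 16.25.
r = √(16.25) ≈ 4.031.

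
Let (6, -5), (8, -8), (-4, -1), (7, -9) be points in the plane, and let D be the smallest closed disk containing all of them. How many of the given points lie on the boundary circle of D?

The farthest pair is (8, -8)–(-4, -1) with squared distance 193. The circle on this segment as diameter has centre (2, -4.5) and r² = 193/4 = 48.25.
Check (6, -5): distance² to centre = 16.25 ≤ 48.25, so it lies inside.
All remaining points lie in this disk, and no smaller disk contains both endpoints, so this is the minimum enclosing circle.
The points at distance exactly r from the centre are (8, -8), (-4, -1) — 2 points.

2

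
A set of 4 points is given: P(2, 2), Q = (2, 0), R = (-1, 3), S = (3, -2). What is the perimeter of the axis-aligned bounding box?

18

Width = max x − min x = 3 − (-1) = 4.
Height = max y − min y = 3 − (-2) = 5.
Perimeter = 2(4 + 5) = 18.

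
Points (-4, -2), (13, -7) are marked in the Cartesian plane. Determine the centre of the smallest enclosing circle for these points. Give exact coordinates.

The smallest circle enclosing two points has them as diameter endpoints.
Centre = midpoint = (4.5, -4.5); r² = |(-4, -2)−(13, -7)|²/4 = 314/4 = 78.5.
Centre = (4.5, -4.5).

(4.5, -4.5)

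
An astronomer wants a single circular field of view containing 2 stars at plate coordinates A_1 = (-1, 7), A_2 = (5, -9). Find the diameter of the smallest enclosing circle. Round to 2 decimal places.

17.09

The smallest circle enclosing two points has them as diameter endpoints.
Centre = midpoint = (2, -1); r² = |A_1A_2|²/4 = 292/4 = 73.
Diameter = 2r = 2√73 ≈ 17.09.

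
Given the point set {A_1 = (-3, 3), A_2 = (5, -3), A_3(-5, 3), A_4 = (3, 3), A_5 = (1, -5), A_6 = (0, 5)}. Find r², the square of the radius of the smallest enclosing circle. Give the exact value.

34

By Welzl's lemma the MEC is supported by two points (diametrically opposite) or three points (on a circumcircle).
The farthest pair is A_2–A_3 with squared distance 136. The circle on this segment as diameter has centre (0, 0) and r² = 136/4 = 34.
Check A_1: distance² to centre = 18 ≤ 34, so it lies inside.
All remaining points lie in this disk, and no smaller disk contains both endpoints, so this is the minimum enclosing circle.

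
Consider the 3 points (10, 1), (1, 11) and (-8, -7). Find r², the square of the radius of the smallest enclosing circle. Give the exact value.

Call the three points A, B, C in the order given.
Side lengths²: AB² = 181, AC² = 388, BC² = 405.
Since BC² = 405 < 388 + 181 = 569, the triangle is acute, so the smallest enclosing circle is the circumcircle.
Circumcentre = (-4/7, 15/28), r² = 87785/784.

87785/784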